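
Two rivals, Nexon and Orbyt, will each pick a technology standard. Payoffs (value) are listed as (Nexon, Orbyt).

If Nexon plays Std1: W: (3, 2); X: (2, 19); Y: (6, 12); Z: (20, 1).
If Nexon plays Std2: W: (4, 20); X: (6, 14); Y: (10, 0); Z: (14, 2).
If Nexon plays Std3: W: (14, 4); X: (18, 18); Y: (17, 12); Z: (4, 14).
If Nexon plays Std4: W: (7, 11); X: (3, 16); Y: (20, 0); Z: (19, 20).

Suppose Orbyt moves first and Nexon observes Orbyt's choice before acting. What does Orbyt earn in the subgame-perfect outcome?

Solve by backward induction (Orbyt leads).
- W: BR = Std3, leader payoff 4.
- X: BR = Std3, leader payoff 18.
- Y: BR = Std4, leader payoff 0.
- Z: BR = Std1, leader payoff 1.
Orbyt's induced payoffs are 4, 18, 0, 1, so Orbyt commits to X. Subgame-perfect outcome: (Std3, X) with payoffs (18, 18).

18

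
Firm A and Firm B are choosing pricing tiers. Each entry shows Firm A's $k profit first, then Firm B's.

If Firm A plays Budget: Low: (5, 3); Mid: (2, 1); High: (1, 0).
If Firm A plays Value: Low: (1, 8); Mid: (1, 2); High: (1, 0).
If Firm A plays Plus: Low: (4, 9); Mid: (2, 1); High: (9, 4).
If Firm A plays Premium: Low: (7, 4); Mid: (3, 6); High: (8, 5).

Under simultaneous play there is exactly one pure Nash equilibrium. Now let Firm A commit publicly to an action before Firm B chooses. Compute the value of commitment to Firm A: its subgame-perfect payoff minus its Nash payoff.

2

Backward induction with Firm A moving first.
- Budget → Firm B plays Low (best of 3, 1, 0); Firm A gets 5.
- Value → Firm B plays Low (best of 8, 2, 0); Firm A gets 1.
- Plus → Firm B plays Low (best of 9, 1, 4); Firm A gets 4.
- Premium → Firm B plays Mid (best of 4, 6, 5); Firm A gets 3.
Firm A's induced payoffs are 5, 1, 4, 3, so Firm A commits to Budget. Subgame-perfect outcome: (Budget, Low) with payoffs (5, 3).
Under simultaneous play:
Firm A's best replies: Low→Premium; Mid→Premium; High→Plus.
Firm B's best replies: Budget→Low; Value→Low; Plus→Low; Premium→Mid.
The unique mutual best reply is (Premium, Mid), giving (3, 6).
Firm A's commitment gain: 5 − 3 = 2.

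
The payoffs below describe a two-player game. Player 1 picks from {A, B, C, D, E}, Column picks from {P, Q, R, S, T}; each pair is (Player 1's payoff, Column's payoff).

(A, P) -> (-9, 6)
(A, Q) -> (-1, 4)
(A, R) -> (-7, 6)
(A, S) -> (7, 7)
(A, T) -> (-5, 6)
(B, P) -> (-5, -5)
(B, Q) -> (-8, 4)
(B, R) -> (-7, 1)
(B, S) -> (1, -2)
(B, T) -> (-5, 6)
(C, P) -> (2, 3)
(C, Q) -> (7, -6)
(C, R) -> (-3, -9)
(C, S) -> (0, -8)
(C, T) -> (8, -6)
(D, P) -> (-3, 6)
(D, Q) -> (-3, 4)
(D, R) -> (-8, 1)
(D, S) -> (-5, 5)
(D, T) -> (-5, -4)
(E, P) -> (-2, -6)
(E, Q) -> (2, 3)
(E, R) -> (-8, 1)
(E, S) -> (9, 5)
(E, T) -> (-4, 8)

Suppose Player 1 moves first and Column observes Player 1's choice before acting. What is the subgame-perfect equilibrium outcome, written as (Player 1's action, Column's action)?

(A, S)

Solve by backward induction (Player 1 leads).
- A: BR = S, leader payoff 7.
- B: BR = T, leader payoff -5.
- C: BR = P, leader payoff 2.
- D: BR = P, leader payoff -3.
- E: BR = T, leader payoff -4.
Among 7, -5, 2, -3, -4, the best is 7 at A. Subgame-perfect outcome: (A, S) with payoffs (7, 7).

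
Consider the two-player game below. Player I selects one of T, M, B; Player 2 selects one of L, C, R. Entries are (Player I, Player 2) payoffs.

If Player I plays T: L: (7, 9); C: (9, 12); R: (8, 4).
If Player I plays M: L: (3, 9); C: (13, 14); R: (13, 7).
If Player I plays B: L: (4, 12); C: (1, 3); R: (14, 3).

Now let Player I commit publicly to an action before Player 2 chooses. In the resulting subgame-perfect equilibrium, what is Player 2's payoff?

14

Player 2 best-responds to each possible Player I move:
- T → Player 2 plays C (best of 9, 12, 4); Player I gets 9.
- M → Player 2 plays C (best of 9, 14, 7); Player I gets 13.
- B → Player 2 plays L (best of 12, 3, 3); Player I gets 4.
Player I's induced payoffs are 9, 13, 4, so Player I commits to M. Subgame-perfect outcome: (M, C) with payoffs (13, 14).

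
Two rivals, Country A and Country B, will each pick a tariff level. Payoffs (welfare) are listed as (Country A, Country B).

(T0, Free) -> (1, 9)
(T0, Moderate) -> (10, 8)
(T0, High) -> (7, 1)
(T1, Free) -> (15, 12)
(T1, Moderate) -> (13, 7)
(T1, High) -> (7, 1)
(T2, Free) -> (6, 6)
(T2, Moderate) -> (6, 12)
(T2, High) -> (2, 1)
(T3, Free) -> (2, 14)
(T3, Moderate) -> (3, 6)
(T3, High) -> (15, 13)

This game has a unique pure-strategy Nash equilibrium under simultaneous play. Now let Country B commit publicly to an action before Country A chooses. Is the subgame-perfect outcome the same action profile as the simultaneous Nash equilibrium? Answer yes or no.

Country A best-responds to each possible Country B move:
- Free: Country A compares 1, 15, 6, 2 and picks T1; Country B would get 12.
- Moderate: Country A compares 10, 13, 6, 3 and picks T1; Country B would get 7.
- High: Country A compares 7, 7, 2, 15 and picks T3; Country B would get 13.
Country B's induced payoffs are 12, 7, 13, so Country B commits to High. Subgame-perfect outcome: (T3, High) with payoffs (15, 13).
Now find the simultaneous Nash equilibrium.
Country A's best replies: Free→T1; Moderate→T1; High→T3.
Country B's best replies: T0→Free; T1→Free; T2→Moderate; T3→Free.
Only (T1, Free) has each player best-responding; Nash payoffs (15, 12).
Sequential outcome (T3, High) differs from the Nash profile (T1, Free).

no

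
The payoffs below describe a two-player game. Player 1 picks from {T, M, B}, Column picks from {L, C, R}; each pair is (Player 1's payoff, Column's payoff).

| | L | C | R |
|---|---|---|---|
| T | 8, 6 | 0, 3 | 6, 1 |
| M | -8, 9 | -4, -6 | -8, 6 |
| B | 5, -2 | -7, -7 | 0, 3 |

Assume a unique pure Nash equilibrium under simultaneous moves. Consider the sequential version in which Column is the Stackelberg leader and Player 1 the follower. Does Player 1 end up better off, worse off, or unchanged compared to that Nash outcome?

unchanged

Solve by backward induction (Column leads).
- L: BR = T, leader payoff 6.
- C: BR = T, leader payoff 3.
- R: BR = T, leader payoff 1.
Column's induced payoffs are 6, 3, 1, so Column commits to L. Subgame-perfect outcome: (T, L) with payoffs (8, 6).
Under simultaneous play:
Player 1's best replies: L→T; C→T; R→T.
Column's best replies: T→L; M→L; B→R.
The unique mutual best reply is (T, L), giving (8, 6).
Player 1 earns 8 sequentially versus 8 at the Nash outcome: unchanged.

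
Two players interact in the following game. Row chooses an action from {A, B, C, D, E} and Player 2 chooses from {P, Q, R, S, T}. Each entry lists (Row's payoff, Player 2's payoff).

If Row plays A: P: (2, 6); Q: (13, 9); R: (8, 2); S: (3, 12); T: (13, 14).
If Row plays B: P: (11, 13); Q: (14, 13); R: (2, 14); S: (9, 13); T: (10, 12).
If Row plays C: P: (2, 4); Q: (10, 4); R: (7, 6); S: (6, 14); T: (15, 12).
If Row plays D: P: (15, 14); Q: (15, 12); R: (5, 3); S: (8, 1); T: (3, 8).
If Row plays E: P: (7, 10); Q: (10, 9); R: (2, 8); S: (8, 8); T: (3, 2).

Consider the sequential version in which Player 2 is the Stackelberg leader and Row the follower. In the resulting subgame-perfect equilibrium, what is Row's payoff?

Work backward from Row's decision.
- P → Row plays D (best of 2, 11, 2, 15, 7); Player 2 gets 14.
- Q → Row plays D (best of 13, 14, 10, 15, 10); Player 2 gets 12.
- R → Row plays A (best of 8, 2, 7, 5, 2); Player 2 gets 2.
- S → Row plays B (best of 3, 9, 6, 8, 8); Player 2 gets 13.
- T → Row plays C (best of 13, 10, 15, 3, 3); Player 2 gets 12.
Maximizing over 14, 12, 2, 13, 12, Player 2 chooses P. Subgame-perfect outcome: (D, P) with payoffs (15, 14).

15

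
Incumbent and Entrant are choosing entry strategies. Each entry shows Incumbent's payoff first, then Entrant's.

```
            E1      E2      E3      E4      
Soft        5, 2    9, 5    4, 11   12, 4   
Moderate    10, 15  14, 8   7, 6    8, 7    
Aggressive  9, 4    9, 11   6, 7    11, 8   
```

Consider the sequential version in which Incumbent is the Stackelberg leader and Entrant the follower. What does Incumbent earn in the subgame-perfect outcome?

Backward induction with Incumbent moving first.
- Soft: Entrant compares 2, 5, 11, 4 and picks E3; Incumbent would get 4.
- Moderate: Entrant compares 15, 8, 6, 7 and picks E1; Incumbent would get 10.
- Aggressive: Entrant compares 4, 11, 7, 8 and picks E2; Incumbent would get 9.
Incumbent's induced payoffs are 4, 10, 9, so Incumbent commits to Moderate. Subgame-perfect outcome: (Moderate, E1) with payoffs (10, 15).

10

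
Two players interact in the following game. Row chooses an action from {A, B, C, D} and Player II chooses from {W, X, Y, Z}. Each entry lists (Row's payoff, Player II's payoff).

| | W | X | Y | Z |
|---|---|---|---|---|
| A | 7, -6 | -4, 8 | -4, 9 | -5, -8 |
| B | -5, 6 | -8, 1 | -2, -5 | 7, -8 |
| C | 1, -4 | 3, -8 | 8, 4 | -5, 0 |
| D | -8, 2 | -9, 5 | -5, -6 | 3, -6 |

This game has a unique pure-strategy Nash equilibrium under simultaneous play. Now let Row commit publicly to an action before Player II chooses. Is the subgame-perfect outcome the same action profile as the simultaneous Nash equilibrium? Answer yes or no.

Player II best-responds to each possible Row move:
- A: BR = Y, leader payoff -4.
- B: BR = W, leader payoff -5.
- C: BR = Y, leader payoff 8.
- D: BR = X, leader payoff -9.
Maximizing over -4, -5, 8, -9, Row chooses C. Subgame-perfect outcome: (C, Y) with payoffs (8, 4).
Under simultaneous play:
Row's best replies: W→A; X→C; Y→C; Z→B.
Player II's best replies: A→Y; B→W; C→Y; D→X.
The unique mutual best reply is (C, Y), giving (8, 4).
Sequential outcome (C, Y) coincides with the Nash profile (C, Y).

yes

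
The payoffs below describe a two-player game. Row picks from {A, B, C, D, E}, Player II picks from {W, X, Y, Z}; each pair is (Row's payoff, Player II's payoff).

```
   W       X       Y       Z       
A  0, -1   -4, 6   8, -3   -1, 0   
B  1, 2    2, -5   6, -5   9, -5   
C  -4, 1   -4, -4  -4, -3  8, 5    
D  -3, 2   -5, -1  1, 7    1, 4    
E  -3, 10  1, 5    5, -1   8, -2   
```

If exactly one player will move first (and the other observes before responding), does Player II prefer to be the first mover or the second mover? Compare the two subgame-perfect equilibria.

If Row leads: Player II's best replies are A→X, B→W, C→Z, D→Y, E→W; Row's induced payoffs -4, 1, 8, 1, -3; outcome (C, Z), payoffs (8, 5).
If Player II leads: Row's best replies are W→B, X→B, Y→A, Z→B; Player II's induced payoffs 2, -5, -3, -5; outcome (B, W), payoffs (1, 2).
Player II gets 2 moving first and 5 moving second, so Player II prefers to move second.

second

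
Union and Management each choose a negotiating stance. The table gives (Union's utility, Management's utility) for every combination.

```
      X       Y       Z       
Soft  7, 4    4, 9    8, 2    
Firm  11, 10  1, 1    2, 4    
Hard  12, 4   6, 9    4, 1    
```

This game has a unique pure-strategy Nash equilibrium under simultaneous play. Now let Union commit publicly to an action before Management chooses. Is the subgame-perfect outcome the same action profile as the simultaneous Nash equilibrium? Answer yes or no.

no

Backward induction with Union moving first.
- Soft: Management compares 4, 9, 2 and picks Y; Union would get 4.
- Firm: Management compares 10, 1, 4 and picks X; Union would get 11.
- Hard: Management compares 4, 9, 1 and picks Y; Union would get 6.
Maximizing over 4, 11, 6, Union chooses Firm. Subgame-perfect outcome: (Firm, X) with payoffs (11, 10).
For the simultaneous game, intersect best replies.
Union's best replies: X→Hard; Y→Hard; Z→Soft.
Management's best replies: Soft→Y; Firm→X; Hard→Y.
The unique mutual best reply is (Hard, Y), giving (6, 9).
Sequential outcome (Firm, X) differs from the Nash profile (Hard, Y).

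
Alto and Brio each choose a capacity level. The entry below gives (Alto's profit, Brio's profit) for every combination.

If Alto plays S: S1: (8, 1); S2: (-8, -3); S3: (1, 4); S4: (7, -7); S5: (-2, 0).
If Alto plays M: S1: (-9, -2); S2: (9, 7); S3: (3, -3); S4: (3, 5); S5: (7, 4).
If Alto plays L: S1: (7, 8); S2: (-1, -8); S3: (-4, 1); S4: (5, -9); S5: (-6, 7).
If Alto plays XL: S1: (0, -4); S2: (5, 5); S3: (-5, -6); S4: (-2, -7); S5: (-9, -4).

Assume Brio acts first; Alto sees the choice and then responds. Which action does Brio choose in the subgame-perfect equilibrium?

S2

Alto best-responds to each possible Brio move:
- S1: Alto compares 8, -9, 7, 0 and picks S; Brio would get 1.
- S2: Alto compares -8, 9, -1, 5 and picks M; Brio would get 7.
- S3: Alto compares 1, 3, -4, -5 and picks M; Brio would get -3.
- S4: Alto compares 7, 3, 5, -2 and picks S; Brio would get -7.
- S5: Alto compares -2, 7, -6, -9 and picks M; Brio would get 4.
Brio's induced payoffs are 1, 7, -3, -7, 4, so Brio commits to S2. Subgame-perfect outcome: (M, S2) with payoffs (9, 7).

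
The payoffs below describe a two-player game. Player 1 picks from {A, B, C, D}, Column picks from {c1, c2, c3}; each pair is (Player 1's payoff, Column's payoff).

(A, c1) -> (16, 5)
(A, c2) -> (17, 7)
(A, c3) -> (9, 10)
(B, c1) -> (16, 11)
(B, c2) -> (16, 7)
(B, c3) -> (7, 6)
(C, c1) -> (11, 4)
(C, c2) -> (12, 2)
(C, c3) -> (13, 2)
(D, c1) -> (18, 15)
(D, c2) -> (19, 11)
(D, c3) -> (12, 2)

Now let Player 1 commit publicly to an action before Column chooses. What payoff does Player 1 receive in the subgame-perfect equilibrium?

18

Solve by backward induction (Player 1 leads).
- A: BR = c3, leader payoff 9.
- B: BR = c1, leader payoff 16.
- C: BR = c1, leader payoff 11.
- D: BR = c1, leader payoff 18.
Player 1's induced payoffs are 9, 16, 11, 18, so Player 1 commits to D. Subgame-perfect outcome: (D, c1) with payoffs (18, 15).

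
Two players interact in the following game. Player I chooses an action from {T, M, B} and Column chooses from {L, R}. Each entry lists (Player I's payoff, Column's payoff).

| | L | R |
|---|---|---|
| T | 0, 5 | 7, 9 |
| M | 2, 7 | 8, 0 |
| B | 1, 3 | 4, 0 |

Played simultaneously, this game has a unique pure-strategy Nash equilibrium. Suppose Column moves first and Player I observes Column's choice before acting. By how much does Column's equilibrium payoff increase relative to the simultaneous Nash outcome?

0

Player I best-responds to each possible Column move:
- L: BR = M, leader payoff 7.
- R: BR = M, leader payoff 0.
Maximizing over 7, 0, Column chooses L. Subgame-perfect outcome: (M, L) with payoffs (2, 7).
Now find the simultaneous Nash equilibrium.
Player I's best replies: L→M; R→M.
Column's best replies: T→R; M→L; B→L.
Only (M, L) has each player best-responding; Nash payoffs (2, 7).
Column's commitment gain: 7 − 7 = 0.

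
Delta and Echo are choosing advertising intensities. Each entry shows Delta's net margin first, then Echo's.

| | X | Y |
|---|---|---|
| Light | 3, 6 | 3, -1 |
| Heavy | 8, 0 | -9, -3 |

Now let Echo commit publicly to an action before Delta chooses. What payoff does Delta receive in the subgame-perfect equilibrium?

8

Delta best-responds to each possible Echo move:
- X → Delta plays Heavy (best of 3, 8); Echo gets 0.
- Y → Delta plays Light (best of 3, -9); Echo gets -1.
Maximizing over 0, -1, Echo chooses X. Subgame-perfect outcome: (Heavy, X) with payoffs (8, 0).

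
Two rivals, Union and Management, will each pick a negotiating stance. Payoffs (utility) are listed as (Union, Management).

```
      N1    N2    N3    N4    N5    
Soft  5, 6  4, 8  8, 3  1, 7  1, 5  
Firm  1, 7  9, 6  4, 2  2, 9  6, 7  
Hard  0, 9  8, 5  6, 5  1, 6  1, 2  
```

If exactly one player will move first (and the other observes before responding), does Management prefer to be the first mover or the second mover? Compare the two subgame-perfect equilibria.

first

If Union leads: Management's best replies are Soft→N2, Firm→N4, Hard→N1; Union's induced payoffs 4, 2, 0; outcome (Soft, N2), payoffs (4, 8).
If Management leads: Union's best replies are N1→Soft, N2→Firm, N3→Soft, N4→Firm, N5→Firm; Management's induced payoffs 6, 6, 3, 9, 7; outcome (Firm, N4), payoffs (2, 9).
Management gets 9 moving first and 8 moving second, so Management prefers to move first.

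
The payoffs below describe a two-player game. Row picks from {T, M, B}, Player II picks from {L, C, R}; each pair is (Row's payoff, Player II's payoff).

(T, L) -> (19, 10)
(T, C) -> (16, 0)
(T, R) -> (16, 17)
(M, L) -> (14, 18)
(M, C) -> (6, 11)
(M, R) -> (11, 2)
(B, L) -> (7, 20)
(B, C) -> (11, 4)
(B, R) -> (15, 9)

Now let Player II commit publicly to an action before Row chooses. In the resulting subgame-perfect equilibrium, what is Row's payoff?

Work backward from Row's decision.
- L: BR = T, leader payoff 10.
- C: BR = T, leader payoff 0.
- R: BR = T, leader payoff 17.
Player II's induced payoffs are 10, 0, 17, so Player II commits to R. Subgame-perfect outcome: (T, R) with payoffs (16, 17).

16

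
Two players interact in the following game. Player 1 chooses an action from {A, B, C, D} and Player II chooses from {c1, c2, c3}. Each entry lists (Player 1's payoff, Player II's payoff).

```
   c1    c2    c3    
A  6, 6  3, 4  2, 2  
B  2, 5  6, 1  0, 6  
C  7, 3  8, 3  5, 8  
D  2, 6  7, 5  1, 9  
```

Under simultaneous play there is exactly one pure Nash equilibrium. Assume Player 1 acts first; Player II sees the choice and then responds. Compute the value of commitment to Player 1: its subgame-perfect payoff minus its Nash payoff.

Work backward from Player II's decision.
- A: BR = c1, leader payoff 6.
- B: BR = c3, leader payoff 0.
- C: BR = c3, leader payoff 5.
- D: BR = c3, leader payoff 1.
Maximizing over 6, 0, 5, 1, Player 1 chooses A. Subgame-perfect outcome: (A, c1) with payoffs (6, 6).
Now find the simultaneous Nash equilibrium.
Player 1's best replies: c1→C; c2→C; c3→C.
Player II's best replies: A→c1; B→c3; C→c3; D→c3.
The unique mutual best reply is (C, c3), giving (5, 8).
Player 1's commitment gain: 6 − 5 = 1.

1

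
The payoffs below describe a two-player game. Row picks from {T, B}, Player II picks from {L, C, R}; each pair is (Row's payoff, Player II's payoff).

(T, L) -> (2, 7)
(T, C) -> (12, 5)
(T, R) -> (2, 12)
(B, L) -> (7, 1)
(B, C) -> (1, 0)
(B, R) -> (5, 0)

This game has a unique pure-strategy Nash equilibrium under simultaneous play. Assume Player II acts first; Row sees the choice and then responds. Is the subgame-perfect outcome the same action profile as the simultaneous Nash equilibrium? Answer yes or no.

no

Backward induction with Player II moving first.
- L: Row compares 2, 7 and picks B; Player II would get 1.
- C: Row compares 12, 1 and picks T; Player II would get 5.
- R: Row compares 2, 5 and picks B; Player II would get 0.
Player II's induced payoffs are 1, 5, 0, so Player II commits to C. Subgame-perfect outcome: (T, C) with payoffs (12, 5).
Now find the simultaneous Nash equilibrium.
Row's best replies: L→B; C→T; R→B.
Player II's best replies: T→R; B→L.
The unique mutual best reply is (B, L), giving (7, 1).
Sequential outcome (T, C) differs from the Nash profile (B, L).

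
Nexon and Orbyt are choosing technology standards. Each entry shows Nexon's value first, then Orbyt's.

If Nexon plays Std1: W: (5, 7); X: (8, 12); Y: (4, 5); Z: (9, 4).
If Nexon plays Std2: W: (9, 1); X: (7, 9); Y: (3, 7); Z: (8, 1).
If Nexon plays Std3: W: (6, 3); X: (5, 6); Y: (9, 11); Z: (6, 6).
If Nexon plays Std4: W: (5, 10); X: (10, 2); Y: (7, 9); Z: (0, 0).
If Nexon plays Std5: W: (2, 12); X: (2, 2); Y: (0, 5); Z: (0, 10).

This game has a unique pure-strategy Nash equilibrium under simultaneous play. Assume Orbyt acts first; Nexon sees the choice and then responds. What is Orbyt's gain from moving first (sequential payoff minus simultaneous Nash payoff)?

0

Backward induction with Orbyt moving first.
- W: Nexon compares 5, 9, 6, 5, 2 and picks Std2; Orbyt would get 1.
- X: Nexon compares 8, 7, 5, 10, 2 and picks Std4; Orbyt would get 2.
- Y: Nexon compares 4, 3, 9, 7, 0 and picks Std3; Orbyt would get 11.
- Z: Nexon compares 9, 8, 6, 0, 0 and picks Std1; Orbyt would get 4.
Among 1, 2, 11, 4, the best is 11 at Y. Subgame-perfect outcome: (Std3, Y) with payoffs (9, 11).
Now find the simultaneous Nash equilibrium.
Nexon's best replies: W→Std2; X→Std4; Y→Std3; Z→Std1.
Orbyt's best replies: Std1→X; Std2→X; Std3→Y; Std4→W; Std5→W.
The unique mutual best reply is (Std3, Y), giving (9, 11).
Orbyt's commitment gain: 11 − 11 = 0.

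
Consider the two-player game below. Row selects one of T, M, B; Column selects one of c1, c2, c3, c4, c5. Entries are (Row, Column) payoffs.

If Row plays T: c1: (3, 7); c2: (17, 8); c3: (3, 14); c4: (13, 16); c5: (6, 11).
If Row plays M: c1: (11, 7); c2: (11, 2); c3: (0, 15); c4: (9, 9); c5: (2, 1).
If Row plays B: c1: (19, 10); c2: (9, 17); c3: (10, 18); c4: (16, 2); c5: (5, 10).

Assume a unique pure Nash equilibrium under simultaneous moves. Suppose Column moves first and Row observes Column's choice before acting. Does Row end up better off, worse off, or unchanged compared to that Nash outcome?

Work backward from Row's decision.
- c1: BR = B, leader payoff 10.
- c2: BR = T, leader payoff 8.
- c3: BR = B, leader payoff 18.
- c4: BR = B, leader payoff 2.
- c5: BR = T, leader payoff 11.
Column's induced payoffs are 10, 8, 18, 2, 11, so Column commits to c3. Subgame-perfect outcome: (B, c3) with payoffs (10, 18).
Under simultaneous play:
Row's best replies: c1→B; c2→T; c3→B; c4→B; c5→T.
Column's best replies: T→c4; M→c3; B→c3.
Only (B, c3) has each player best-responding; Nash payoffs (10, 18).
Row earns 10 sequentially versus 10 at the Nash outcome: unchanged.

unchanged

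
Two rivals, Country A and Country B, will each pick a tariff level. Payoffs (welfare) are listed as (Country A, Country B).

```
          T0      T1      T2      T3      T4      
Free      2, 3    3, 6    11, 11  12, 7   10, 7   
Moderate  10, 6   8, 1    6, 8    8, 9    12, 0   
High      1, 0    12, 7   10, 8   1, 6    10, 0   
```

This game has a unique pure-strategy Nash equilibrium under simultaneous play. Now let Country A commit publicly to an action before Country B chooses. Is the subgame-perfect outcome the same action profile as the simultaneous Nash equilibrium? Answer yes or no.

yes

Backward induction with Country A moving first.
- Free: BR = T2, leader payoff 11.
- Moderate: BR = T3, leader payoff 8.
- High: BR = T2, leader payoff 10.
Among 11, 8, 10, the best is 11 at Free. Subgame-perfect outcome: (Free, T2) with payoffs (11, 11).
Now find the simultaneous Nash equilibrium.
Country A's best replies: T0→Moderate; T1→High; T2→Free; T3→Free; T4→Moderate.
Country B's best replies: Free→T2; Moderate→T3; High→T2.
Only (Free, T2) has each player best-responding; Nash payoffs (11, 11).
Sequential outcome (Free, T2) coincides with the Nash profile (Free, T2).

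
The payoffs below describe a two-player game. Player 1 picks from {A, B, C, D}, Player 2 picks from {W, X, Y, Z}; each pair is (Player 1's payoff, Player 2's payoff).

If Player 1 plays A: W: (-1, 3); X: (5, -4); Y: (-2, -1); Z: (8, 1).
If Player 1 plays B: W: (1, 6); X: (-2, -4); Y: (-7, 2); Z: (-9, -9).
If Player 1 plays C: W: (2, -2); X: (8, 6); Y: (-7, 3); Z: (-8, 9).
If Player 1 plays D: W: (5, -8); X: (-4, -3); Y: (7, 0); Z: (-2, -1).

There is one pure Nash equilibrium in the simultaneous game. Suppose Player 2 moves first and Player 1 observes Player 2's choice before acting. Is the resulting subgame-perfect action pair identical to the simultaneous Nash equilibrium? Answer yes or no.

no

Work backward from Player 1's decision.
- W → Player 1 plays D (best of -1, 1, 2, 5); Player 2 gets -8.
- X → Player 1 plays C (best of 5, -2, 8, -4); Player 2 gets 6.
- Y → Player 1 plays D (best of -2, -7, -7, 7); Player 2 gets 0.
- Z → Player 1 plays A (best of 8, -9, -8, -2); Player 2 gets 1.
Player 2's induced payoffs are -8, 6, 0, 1, so Player 2 commits to X. Subgame-perfect outcome: (C, X) with payoffs (8, 6).
Now find the simultaneous Nash equilibrium.
Player 1's best replies: W→D; X→C; Y→D; Z→A.
Player 2's best replies: A→W; B→W; C→Z; D→Y.
The unique mutual best reply is (D, Y), giving (7, 0).
Sequential outcome (C, X) differs from the Nash profile (D, Y).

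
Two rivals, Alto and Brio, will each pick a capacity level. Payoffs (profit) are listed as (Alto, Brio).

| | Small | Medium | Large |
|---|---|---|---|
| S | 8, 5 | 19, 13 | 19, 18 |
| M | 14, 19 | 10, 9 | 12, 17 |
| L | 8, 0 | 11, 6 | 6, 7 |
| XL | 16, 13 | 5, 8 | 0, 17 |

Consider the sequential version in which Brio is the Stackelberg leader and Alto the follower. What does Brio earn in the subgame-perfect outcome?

Backward induction with Brio moving first.
- Small: Alto compares 8, 14, 8, 16 and picks XL; Brio would get 13.
- Medium: Alto compares 19, 10, 11, 5 and picks S; Brio would get 13.
- Large: Alto compares 19, 12, 6, 0 and picks S; Brio would get 18.
Brio's induced payoffs are 13, 13, 18, so Brio commits to Large. Subgame-perfect outcome: (S, Large) with payoffs (19, 18).

18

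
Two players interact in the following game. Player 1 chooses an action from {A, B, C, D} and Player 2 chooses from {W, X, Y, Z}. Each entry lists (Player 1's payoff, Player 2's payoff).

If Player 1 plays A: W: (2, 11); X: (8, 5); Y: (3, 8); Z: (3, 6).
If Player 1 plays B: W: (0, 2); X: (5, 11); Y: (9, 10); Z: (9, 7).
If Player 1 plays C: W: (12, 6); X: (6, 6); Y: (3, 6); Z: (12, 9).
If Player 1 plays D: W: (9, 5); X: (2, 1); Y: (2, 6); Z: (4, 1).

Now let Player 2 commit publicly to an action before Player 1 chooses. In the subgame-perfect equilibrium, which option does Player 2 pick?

Y

Player 1 best-responds to each possible Player 2 move:
- W → Player 1 plays C (best of 2, 0, 12, 9); Player 2 gets 6.
- X → Player 1 plays A (best of 8, 5, 6, 2); Player 2 gets 5.
- Y → Player 1 plays B (best of 3, 9, 3, 2); Player 2 gets 10.
- Z → Player 1 plays C (best of 3, 9, 12, 4); Player 2 gets 9.
Maximizing over 6, 5, 10, 9, Player 2 chooses Y. Subgame-perfect outcome: (B, Y) with payoffs (9, 10).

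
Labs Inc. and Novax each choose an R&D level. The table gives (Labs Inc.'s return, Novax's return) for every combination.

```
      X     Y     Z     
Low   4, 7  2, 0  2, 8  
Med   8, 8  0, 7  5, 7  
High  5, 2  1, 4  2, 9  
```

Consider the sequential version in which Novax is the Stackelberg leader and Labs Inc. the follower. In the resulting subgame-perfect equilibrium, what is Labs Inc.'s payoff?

Labs Inc. best-responds to each possible Novax move:
- X: Labs Inc. compares 4, 8, 5 and picks Med; Novax would get 8.
- Y: Labs Inc. compares 2, 0, 1 and picks Low; Novax would get 0.
- Z: Labs Inc. compares 2, 5, 2 and picks Med; Novax would get 7.
Maximizing over 8, 0, 7, Novax chooses X. Subgame-perfect outcome: (Med, X) with payoffs (8, 8).

8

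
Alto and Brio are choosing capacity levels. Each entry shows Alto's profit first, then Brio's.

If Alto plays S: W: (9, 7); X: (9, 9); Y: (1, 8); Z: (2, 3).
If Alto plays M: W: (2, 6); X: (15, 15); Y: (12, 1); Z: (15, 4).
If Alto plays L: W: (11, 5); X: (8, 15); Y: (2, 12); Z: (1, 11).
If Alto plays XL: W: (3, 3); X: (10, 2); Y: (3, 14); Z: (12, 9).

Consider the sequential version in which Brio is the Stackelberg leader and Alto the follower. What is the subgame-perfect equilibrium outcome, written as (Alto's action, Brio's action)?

Work backward from Alto's decision.
- W: BR = L, leader payoff 5.
- X: BR = M, leader payoff 15.
- Y: BR = M, leader payoff 1.
- Z: BR = M, leader payoff 4.
Brio's induced payoffs are 5, 15, 1, 4, so Brio commits to X. Subgame-perfect outcome: (M, X) with payoffs (15, 15).

(M, X)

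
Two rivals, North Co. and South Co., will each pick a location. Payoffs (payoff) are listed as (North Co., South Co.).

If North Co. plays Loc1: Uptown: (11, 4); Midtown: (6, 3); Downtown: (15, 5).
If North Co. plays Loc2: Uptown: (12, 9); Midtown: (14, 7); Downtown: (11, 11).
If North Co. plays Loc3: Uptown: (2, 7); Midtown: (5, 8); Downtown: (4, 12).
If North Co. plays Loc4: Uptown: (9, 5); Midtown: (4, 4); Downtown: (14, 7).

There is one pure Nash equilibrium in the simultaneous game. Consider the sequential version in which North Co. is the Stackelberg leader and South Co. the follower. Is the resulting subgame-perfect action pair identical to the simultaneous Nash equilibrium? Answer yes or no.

yes

South Co. best-responds to each possible North Co. move:
- Loc1: BR = Downtown, leader payoff 15.
- Loc2: BR = Downtown, leader payoff 11.
- Loc3: BR = Downtown, leader payoff 4.
- Loc4: BR = Downtown, leader payoff 14.
Among 15, 11, 4, 14, the best is 15 at Loc1. Subgame-perfect outcome: (Loc1, Downtown) with payoffs (15, 5).
For the simultaneous game, intersect best replies.
North Co.'s best replies: Uptown→Loc2; Midtown→Loc2; Downtown→Loc1.
South Co.'s best replies: Loc1→Downtown; Loc2→Downtown; Loc3→Downtown; Loc4→Downtown.
Only (Loc1, Downtown) has each player best-responding; Nash payoffs (15, 5).
Sequential outcome (Loc1, Downtown) coincides with the Nash profile (Loc1, Downtown).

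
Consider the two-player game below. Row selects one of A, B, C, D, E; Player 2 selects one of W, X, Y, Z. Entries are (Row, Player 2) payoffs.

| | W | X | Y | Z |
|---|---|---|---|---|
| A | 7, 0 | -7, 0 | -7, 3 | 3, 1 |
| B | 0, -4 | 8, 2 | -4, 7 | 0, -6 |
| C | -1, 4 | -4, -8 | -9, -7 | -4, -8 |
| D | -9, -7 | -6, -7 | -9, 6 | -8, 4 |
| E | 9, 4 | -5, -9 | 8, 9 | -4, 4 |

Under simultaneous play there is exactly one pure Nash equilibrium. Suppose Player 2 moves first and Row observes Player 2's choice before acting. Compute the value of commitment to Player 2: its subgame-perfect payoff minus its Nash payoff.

Work backward from Row's decision.
- W: Row compares 7, 0, -1, -9, 9 and picks E; Player 2 would get 4.
- X: Row compares -7, 8, -4, -6, -5 and picks B; Player 2 would get 2.
- Y: Row compares -7, -4, -9, -9, 8 and picks E; Player 2 would get 9.
- Z: Row compares 3, 0, -4, -8, -4 and picks A; Player 2 would get 1.
Player 2's induced payoffs are 4, 2, 9, 1, so Player 2 commits to Y. Subgame-perfect outcome: (E, Y) with payoffs (8, 9).
Now find the simultaneous Nash equilibrium.
Row's best replies: W→E; X→B; Y→E; Z→A.
Player 2's best replies: A→Y; B→Y; C→W; D→Y; E→Y.
The unique mutual best reply is (E, Y), giving (8, 9).
Player 2's commitment gain: 9 − 9 = 0.

0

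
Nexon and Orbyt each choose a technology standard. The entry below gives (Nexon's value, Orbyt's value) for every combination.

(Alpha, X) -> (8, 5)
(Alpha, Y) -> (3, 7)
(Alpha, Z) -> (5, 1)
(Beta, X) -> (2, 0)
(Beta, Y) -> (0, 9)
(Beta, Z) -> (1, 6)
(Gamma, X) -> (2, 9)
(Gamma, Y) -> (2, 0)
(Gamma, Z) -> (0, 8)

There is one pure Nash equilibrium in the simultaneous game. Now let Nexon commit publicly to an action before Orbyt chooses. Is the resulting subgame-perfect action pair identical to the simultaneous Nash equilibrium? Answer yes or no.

Solve by backward induction (Nexon leads).
- Alpha: Orbyt compares 5, 7, 1 and picks Y; Nexon would get 3.
- Beta: Orbyt compares 0, 9, 6 and picks Y; Nexon would get 0.
- Gamma: Orbyt compares 9, 0, 8 and picks X; Nexon would get 2.
Maximizing over 3, 0, 2, Nexon chooses Alpha. Subgame-perfect outcome: (Alpha, Y) with payoffs (3, 7).
Now find the simultaneous Nash equilibrium.
Nexon's best replies: X→Alpha; Y→Alpha; Z→Alpha.
Orbyt's best replies: Alpha→Y; Beta→Y; Gamma→X.
The unique mutual best reply is (Alpha, Y), giving (3, 7).
Sequential outcome (Alpha, Y) coincides with the Nash profile (Alpha, Y).

yes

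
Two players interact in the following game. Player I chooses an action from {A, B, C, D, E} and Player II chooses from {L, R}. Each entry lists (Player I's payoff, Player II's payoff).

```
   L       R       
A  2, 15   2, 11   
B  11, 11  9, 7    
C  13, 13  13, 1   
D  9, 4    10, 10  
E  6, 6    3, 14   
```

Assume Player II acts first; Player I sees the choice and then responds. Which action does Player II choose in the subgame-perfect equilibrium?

Work backward from Player I's decision.
- L: BR = C, leader payoff 13.
- R: BR = C, leader payoff 1.
Maximizing over 13, 1, Player II chooses L. Subgame-perfect outcome: (C, L) with payoffs (13, 13).

L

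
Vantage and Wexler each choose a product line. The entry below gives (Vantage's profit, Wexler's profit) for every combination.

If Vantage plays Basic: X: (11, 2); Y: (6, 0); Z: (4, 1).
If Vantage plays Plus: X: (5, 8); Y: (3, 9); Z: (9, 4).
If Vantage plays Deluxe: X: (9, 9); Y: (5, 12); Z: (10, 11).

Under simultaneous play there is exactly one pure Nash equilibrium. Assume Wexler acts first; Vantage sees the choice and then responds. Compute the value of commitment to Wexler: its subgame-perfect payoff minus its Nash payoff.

Solve by backward induction (Wexler leads).
- X: Vantage compares 11, 5, 9 and picks Basic; Wexler would get 2.
- Y: Vantage compares 6, 3, 5 and picks Basic; Wexler would get 0.
- Z: Vantage compares 4, 9, 10 and picks Deluxe; Wexler would get 11.
Wexler's induced payoffs are 2, 0, 11, so Wexler commits to Z. Subgame-perfect outcome: (Deluxe, Z) with payoffs (10, 11).
Now find the simultaneous Nash equilibrium.
Vantage's best replies: X→Basic; Y→Basic; Z→Deluxe.
Wexler's best replies: Basic→X; Plus→Y; Deluxe→Y.
Only (Basic, X) has each player best-responding; Nash payoffs (11, 2).
Wexler's commitment gain: 11 − 2 = 9.

9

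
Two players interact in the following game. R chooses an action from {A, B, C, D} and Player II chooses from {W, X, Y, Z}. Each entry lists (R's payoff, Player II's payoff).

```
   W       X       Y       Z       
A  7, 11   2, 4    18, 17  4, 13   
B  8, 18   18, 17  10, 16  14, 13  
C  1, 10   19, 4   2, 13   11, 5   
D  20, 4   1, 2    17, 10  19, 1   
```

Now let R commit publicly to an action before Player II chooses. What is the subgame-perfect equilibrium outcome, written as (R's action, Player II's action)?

(A, Y)

Backward induction with R moving first.
- A → Player II plays Y (best of 11, 4, 17, 13); R gets 18.
- B → Player II plays W (best of 18, 17, 16, 13); R gets 8.
- C → Player II plays Y (best of 10, 4, 13, 5); R gets 2.
- D → Player II plays Y (best of 4, 2, 10, 1); R gets 17.
R's induced payoffs are 18, 8, 2, 17, so R commits to A. Subgame-perfect outcome: (A, Y) with payoffs (18, 17).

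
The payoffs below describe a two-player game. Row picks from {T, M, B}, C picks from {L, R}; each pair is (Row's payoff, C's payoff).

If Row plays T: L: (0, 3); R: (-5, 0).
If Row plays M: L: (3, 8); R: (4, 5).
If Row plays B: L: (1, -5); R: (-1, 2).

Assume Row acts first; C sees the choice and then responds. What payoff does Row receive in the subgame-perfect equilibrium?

3

C best-responds to each possible Row move:
- T → C plays L (best of 3, 0); Row gets 0.
- M → C plays L (best of 8, 5); Row gets 3.
- B → C plays R (best of -5, 2); Row gets -1.
Maximizing over 0, 3, -1, Row chooses M. Subgame-perfect outcome: (M, L) with payoffs (3, 8).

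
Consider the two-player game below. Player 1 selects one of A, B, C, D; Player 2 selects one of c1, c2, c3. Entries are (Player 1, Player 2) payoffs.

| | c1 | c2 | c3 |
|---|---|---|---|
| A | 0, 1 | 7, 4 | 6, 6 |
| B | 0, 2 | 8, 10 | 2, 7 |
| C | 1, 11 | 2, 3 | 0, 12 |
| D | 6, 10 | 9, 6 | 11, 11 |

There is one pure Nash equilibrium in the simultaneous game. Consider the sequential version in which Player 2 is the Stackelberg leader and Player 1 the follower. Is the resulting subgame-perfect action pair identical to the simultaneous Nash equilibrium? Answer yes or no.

Work backward from Player 1's decision.
- c1: BR = D, leader payoff 10.
- c2: BR = D, leader payoff 6.
- c3: BR = D, leader payoff 11.
Player 2's induced payoffs are 10, 6, 11, so Player 2 commits to c3. Subgame-perfect outcome: (D, c3) with payoffs (11, 11).
Under simultaneous play:
Player 1's best replies: c1→D; c2→D; c3→D.
Player 2's best replies: A→c3; B→c2; C→c3; D→c3.
The unique mutual best reply is (D, c3), giving (11, 11).
Sequential outcome (D, c3) coincides with the Nash profile (D, c3).

yes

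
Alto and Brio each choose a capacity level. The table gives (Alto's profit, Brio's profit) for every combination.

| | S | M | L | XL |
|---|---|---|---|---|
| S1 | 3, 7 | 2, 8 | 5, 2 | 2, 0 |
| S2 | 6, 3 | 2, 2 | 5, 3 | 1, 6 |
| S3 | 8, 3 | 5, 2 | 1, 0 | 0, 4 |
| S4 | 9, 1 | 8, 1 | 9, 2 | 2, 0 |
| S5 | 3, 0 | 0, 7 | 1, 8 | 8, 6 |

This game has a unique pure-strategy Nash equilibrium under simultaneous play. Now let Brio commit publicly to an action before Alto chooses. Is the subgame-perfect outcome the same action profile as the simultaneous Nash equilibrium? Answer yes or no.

no

Solve by backward induction (Brio leads).
- S: Alto compares 3, 6, 8, 9, 3 and picks S4; Brio would get 1.
- M: Alto compares 2, 2, 5, 8, 0 and picks S4; Brio would get 1.
- L: Alto compares 5, 5, 1, 9, 1 and picks S4; Brio would get 2.
- XL: Alto compares 2, 1, 0, 2, 8 and picks S5; Brio would get 6.
Among 1, 1, 2, 6, the best is 6 at XL. Subgame-perfect outcome: (S5, XL) with payoffs (8, 6).
For the simultaneous game, intersect best replies.
Alto's best replies: S→S4; M→S4; L→S4; XL→S5.
Brio's best replies: S1→M; S2→XL; S3→XL; S4→L; S5→L.
The unique mutual best reply is (S4, L), giving (9, 2).
Sequential outcome (S5, XL) differs from the Nash profile (S4, L).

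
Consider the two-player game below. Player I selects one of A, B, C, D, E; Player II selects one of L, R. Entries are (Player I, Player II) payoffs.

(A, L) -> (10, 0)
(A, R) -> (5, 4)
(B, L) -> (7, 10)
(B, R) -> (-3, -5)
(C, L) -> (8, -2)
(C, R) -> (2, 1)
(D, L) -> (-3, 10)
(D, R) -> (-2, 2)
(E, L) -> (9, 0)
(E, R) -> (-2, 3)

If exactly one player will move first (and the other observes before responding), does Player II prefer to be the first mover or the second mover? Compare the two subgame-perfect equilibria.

second

If Player I leads: Player II's best replies are A→R, B→L, C→R, D→L, E→R; Player I's induced payoffs 5, 7, 2, -3, -2; outcome (B, L), payoffs (7, 10).
If Player II leads: Player I's best replies are L→A, R→A; Player II's induced payoffs 0, 4; outcome (A, R), payoffs (5, 4).
Player II gets 4 moving first and 10 moving second, so Player II prefers to move second.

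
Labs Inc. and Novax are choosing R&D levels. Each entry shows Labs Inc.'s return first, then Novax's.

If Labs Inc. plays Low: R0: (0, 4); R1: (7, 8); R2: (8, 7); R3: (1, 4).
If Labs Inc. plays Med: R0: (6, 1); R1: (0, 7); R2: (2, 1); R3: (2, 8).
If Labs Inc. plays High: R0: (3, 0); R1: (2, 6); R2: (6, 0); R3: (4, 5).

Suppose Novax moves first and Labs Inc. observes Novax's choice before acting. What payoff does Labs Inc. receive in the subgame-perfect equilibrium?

7

Backward induction with Novax moving first.
- R0: Labs Inc. compares 0, 6, 3 and picks Med; Novax would get 1.
- R1: Labs Inc. compares 7, 0, 2 and picks Low; Novax would get 8.
- R2: Labs Inc. compares 8, 2, 6 and picks Low; Novax would get 7.
- R3: Labs Inc. compares 1, 2, 4 and picks High; Novax would get 5.
Novax's induced payoffs are 1, 8, 7, 5, so Novax commits to R1. Subgame-perfect outcome: (Low, R1) with payoffs (7, 8).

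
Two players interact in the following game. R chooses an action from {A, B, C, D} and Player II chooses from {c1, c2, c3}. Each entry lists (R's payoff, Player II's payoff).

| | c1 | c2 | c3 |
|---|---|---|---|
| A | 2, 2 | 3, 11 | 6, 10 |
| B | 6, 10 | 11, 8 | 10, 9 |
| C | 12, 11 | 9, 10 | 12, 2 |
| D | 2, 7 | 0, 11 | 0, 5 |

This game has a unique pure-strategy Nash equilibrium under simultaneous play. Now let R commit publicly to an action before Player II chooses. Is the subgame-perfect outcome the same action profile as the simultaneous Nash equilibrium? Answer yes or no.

yes

Work backward from Player II's decision.
- A: Player II compares 2, 11, 10 and picks c2; R would get 3.
- B: Player II compares 10, 8, 9 and picks c1; R would get 6.
- C: Player II compares 11, 10, 2 and picks c1; R would get 12.
- D: Player II compares 7, 11, 5 and picks c2; R would get 0.
Maximizing over 3, 6, 12, 0, R chooses C. Subgame-perfect outcome: (C, c1) with payoffs (12, 11).
For the simultaneous game, intersect best replies.
R's best replies: c1→C; c2→B; c3→C.
Player II's best replies: A→c2; B→c1; C→c1; D→c2.
Only (C, c1) has each player best-responding; Nash payoffs (12, 11).
Sequential outcome (C, c1) coincides with the Nash profile (C, c1).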